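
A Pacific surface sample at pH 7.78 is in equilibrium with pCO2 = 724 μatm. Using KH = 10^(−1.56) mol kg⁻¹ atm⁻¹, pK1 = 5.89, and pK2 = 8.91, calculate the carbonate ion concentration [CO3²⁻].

[CO2*] = KH · pCO2 = 10^(−1.56) × 724×10^-6 = 1.994×10^-5 mol/kg
α₀ = 1/(1 + K1/[H⁺] + K1K2/[H⁺]²) = 1/(1 + 10^+1.89 + 10^+0.76) = 0.01185
DIC = [CO2*]/α₀ = 1.994×10^-5 / 0.01185 = 1.683 mmol/kg
[CO3²⁻] = α₂·DIC; α₂ = 0.06820, so [CO3²⁻] = 0.06820 × 1.683 = 0.115 mmol/kg

[CO3²⁻] = 0.115 mmol/kg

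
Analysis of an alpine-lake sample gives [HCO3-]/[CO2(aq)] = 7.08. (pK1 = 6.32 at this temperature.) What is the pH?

From K1 = [H⁺][HCO3-]/[CO2(aq)]:  pH = pK1 + log₁₀([HCO3-]/[CO2(aq)])
log₁₀(7.08) = +0.850
pH = 6.32 + (+0.850) = 7.17

pH = 7.17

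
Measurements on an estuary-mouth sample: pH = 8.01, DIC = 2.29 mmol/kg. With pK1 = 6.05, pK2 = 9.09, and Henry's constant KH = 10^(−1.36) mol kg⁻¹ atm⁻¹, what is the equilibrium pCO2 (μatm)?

α₀ = 1 / (1 + K1/[H⁺] + K1K2/[H⁺]²) = 1 / (1 + 10^+1.96 + 10^+0.88)
   = 1 / (1 + 91.201 + 7.5858) = 1/99.787 = 0.01002
[CO2*] = α₀ × DIC = 0.01002 × 2.29 = 0.02295 mmol/kg
pCO2 = [CO2*]/KH = 2.295×10^-5 / 4.365×10^-2 = 526 μatm

pCO2 = 526 μatm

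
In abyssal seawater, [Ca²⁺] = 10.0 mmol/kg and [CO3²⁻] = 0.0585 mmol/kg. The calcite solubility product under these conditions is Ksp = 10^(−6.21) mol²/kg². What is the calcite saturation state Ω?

Ksp = 10^(−6.21) = 6.166×10^-7
Ω = [Ca²⁺][CO3²⁻]/Ksp = (10.0×10^-3)(0.0585×10^-3) / 6.166×10^-7 = 0.949

Ω = 0.949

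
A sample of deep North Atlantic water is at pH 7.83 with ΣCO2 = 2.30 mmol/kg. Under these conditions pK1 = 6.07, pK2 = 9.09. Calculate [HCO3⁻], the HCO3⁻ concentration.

α₁ = 1 / (1 + [H⁺]/K1 + K2/[H⁺]) = 1 / (1 + 10^-1.76 + 10^-1.26)
   = 1 / (1 + 0.017378 + 0.054954) = 1/1.0723 = 0.9325
[HCO3⁻] = α₁ × DIC = 0.9325 × 2.30 = 2.14 mmol/kg

[HCO3⁻] = 2.14 mmol/kg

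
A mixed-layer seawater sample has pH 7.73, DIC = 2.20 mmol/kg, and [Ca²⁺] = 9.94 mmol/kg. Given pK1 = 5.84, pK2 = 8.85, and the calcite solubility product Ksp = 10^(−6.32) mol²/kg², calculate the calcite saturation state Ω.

α₂ = 1 / (1 + [H⁺]/K2 + [H⁺]²/(K1K2)) = 1 / (1 + 10^+1.12 + 10^-0.77)
   = 1 / (1 + 13.183 + 0.16982) = 1/14.352 = 0.06967
[CO3²⁻] = α₂ × DIC = 0.06967 × 2.20 = 0.1533 mmol/kg
Ksp = 10^(−6.32) = 4.786×10^-7
Ω = [Ca²⁺][CO3²⁻]/Ksp = (9.94×10^-3)(1.533×10^-4) / 4.786×10^-7 = 3.18

Ω = 3.18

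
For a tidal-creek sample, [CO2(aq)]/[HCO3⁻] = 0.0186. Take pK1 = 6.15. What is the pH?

From K1 = [H⁺][HCO3⁻]/[CO2(aq)]:  pH = pK1 − log₁₀([CO2(aq)]/[HCO3⁻])
log₁₀(0.0186) = -1.730
pH = 6.15 − (-1.730) = 7.88

pH = 7.88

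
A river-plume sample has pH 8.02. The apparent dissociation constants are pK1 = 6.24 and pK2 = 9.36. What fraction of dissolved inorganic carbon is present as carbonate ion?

α₂ = 1 / (1 + [H⁺]/K2 + [H⁺]²/(K1K2)) = 1 / (1 + 10^+1.34 + 10^-0.44)
   = 1 / (1 + 21.878 + 0.36308) = 1/23.241 = 0.04303

α₂ = 0.0430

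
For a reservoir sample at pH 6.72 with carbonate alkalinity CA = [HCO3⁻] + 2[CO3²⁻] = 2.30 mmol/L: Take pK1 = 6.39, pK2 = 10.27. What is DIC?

CA = [HCO3⁻] + 2[CO3²⁻] = (α₁ + 2α₂)·DIC
At pH 6.72: [H⁺]/K1 = 10^-0.33 = 0.46774, K2/[H⁺] = 10^-3.55 = 0.00028184
α₁ = 1/(1 + 0.46774 + 0.00028184) = 1/1.4680 = 0.6812; α₂ = α₁·K2/[H⁺] = 0.0001920
α₁ + 2α₂ = 0.6816
DIC = CA / (α₁ + 2α₂) = 2.30 / 0.6816 = 3.37 mmol/L

DIC = 3.37 mmol/L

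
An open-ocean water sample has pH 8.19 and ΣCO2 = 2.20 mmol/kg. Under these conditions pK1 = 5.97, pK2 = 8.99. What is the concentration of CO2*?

α₀ = 1 / (1 + K1/[H⁺] + K1K2/[H⁺]²) = 1 / (1 + 10^+2.22 + 10^+1.42)
   = 1 / (1 + 165.96 + 26.303) = 1/193.26 = 0.005174
[CO2*] = α₀ × DIC = 0.005174 × 2.20 = 0.0114 mmol/kg = 11.4 μmol/kg

[CO2*] = 11.4 μmol/kg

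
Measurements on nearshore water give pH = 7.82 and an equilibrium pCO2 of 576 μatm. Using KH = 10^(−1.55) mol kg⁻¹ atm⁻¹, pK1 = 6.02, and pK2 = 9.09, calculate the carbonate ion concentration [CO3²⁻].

[CO2*] = KH · pCO2 = 10^(−1.55) × 576×10^-6 = 1.623×10^-5 mol/kg
α₀ = 1/(1 + K1/[H⁺] + K1K2/[H⁺]²) = 1/(1 + 10^+1.80 + 10^+0.53) = 0.01482
DIC = [CO2*]/α₀ = 1.623×10^-5 / 0.01482 = 1.096 mmol/kg
[CO3²⁻] = α₂·DIC; α₂ = 0.05021, so [CO3²⁻] = 0.05021 × 1.096 = 0.0550 mmol/kg

[CO3²⁻] = 0.0550 mmol/kg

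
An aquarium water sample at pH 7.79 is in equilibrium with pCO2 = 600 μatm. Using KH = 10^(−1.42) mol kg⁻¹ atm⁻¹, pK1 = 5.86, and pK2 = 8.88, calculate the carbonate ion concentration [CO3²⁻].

[CO2*] = KH · pCO2 = 10^(−1.42) × 600×10^-6 = 2.281×10^-5 mol/kg
α₀ = 1/(1 + K1/[H⁺] + K1K2/[H⁺]²) = 1/(1 + 10^+1.93 + 10^+0.84) = 0.01075
DIC = [CO2*]/α₀ = 2.281×10^-5 / 0.01075 = 2.122 mmol/kg
[CO3²⁻] = α₂·DIC; α₂ = 0.07436, so [CO3²⁻] = 0.07436 × 2.122 = 0.158 mmol/kg

[CO3²⁻] = 0.158 mmol/kg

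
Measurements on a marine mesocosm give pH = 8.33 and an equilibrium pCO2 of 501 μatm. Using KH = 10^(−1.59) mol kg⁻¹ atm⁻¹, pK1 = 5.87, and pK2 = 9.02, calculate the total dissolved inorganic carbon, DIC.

[CO2*] = KH · pCO2 = 10^(−1.59) × 501×10^-6 = 1.288×10^-5 mol/kg
α₀ = 1/(1 + K1/[H⁺] + K1K2/[H⁺]²) = 1/(1 + 10^+2.46 + 10^+1.77) = 0.002871
DIC = [CO2*]/α₀ = 1.288×10^-5 / 0.002871 = 4.49 mmol/kg

DIC = 4.49 mmol/kg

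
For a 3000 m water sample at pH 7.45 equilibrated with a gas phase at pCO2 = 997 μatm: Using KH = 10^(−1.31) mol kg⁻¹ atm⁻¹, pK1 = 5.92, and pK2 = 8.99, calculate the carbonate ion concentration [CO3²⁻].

[CO2*] = KH · pCO2 = 10^(−1.31) × 997×10^-6 = 4.883×10^-5 mol/kg
α₀ = 1/(1 + K1/[H⁺] + K1K2/[H⁺]²) = 1/(1 + 10^+1.53 + 10^-0.01) = 0.02788
DIC = [CO2*]/α₀ = 4.883×10^-5 / 0.02788 = 1.751 mmol/kg
[CO3²⁻] = α₂·DIC; α₂ = 0.02725, so [CO3²⁻] = 0.02725 × 1.751 = 0.0477 mmol/kg

[CO3²⁻] = 0.0477 mmol/kg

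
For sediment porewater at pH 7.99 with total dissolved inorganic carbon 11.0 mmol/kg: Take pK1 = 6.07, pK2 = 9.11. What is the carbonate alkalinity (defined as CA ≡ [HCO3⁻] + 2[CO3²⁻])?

CA = 11.6 mmol/kg

CA = [HCO3⁻] + 2[CO3²⁻] = (α₁ + 2α₂)·DIC
At pH 7.99: [H⁺]/K1 = 10^-1.92 = 0.012023, K2/[H⁺] = 10^-1.12 = 0.075858
α₁ = 1/(1 + 0.012023 + 0.075858) = 1/1.0879 = 0.9192; α₂ = α₁·K2/[H⁺] = 0.06973
α₁ + 2α₂ = 1.0587
CA = 1.0587 × 11.0 = 11.6 mmol/kg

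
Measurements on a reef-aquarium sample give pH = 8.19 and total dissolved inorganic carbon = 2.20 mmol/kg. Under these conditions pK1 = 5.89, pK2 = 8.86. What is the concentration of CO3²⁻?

α₂ = 1 / (1 + [H⁺]/K2 + [H⁺]²/(K1K2)) = 1 / (1 + 10^+0.67 + 10^-1.63)
   = 1 / (1 + 4.6774 + 0.023442) = 1/5.7008 = 0.1754
[CO3²⁻] = α₂ × DIC = 0.1754 × 2.20 = 0.386 mmol/kg

[CO3²⁻] = 0.386 mmol/kg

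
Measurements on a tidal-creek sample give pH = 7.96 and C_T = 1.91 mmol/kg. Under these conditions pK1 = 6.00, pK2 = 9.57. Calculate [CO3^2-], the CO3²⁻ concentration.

[CO3²⁻] = 0.0453 mmol/kg

α₂ = 1 / (1 + [H⁺]/K2 + [H⁺]²/(K1K2)) = 1 / (1 + 10^+1.61 + 10^-0.35)
   = 1 / (1 + 40.738 + 0.44668) = 1/42.185 = 0.02371
[CO3²⁻] = α₂ × DIC = 0.02371 × 1.91 = 0.0453 mmol/kg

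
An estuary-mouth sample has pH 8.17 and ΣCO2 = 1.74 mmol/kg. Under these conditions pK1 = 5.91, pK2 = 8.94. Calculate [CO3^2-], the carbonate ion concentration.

[CO3²⁻] = 0.251 mmol/kg

α₂ = 1 / (1 + [H⁺]/K2 + [H⁺]²/(K1K2)) = 1 / (1 + 10^+0.77 + 10^-1.49)
   = 1 / (1 + 5.8884 + 0.032359) = 1/6.9208 = 0.1445
[CO3²⁻] = α₂ × DIC = 0.1445 × 1.74 = 0.251 mmol/kg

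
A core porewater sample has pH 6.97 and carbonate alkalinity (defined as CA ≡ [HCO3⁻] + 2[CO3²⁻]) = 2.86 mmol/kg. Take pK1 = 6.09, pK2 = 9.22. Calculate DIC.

CA = [HCO3⁻] + 2[CO3²⁻] = (α₁ + 2α₂)·DIC
At pH 6.97: [H⁺]/K1 = 10^-0.88 = 0.13183, K2/[H⁺] = 10^-2.25 = 0.0056234
α₁ = 1/(1 + 0.13183 + 0.0056234) = 1/1.1374 = 0.8792; α₂ = α₁·K2/[H⁺] = 0.004944
α₁ + 2α₂ = 0.8890
DIC = CA / (α₁ + 2α₂) = 2.86 / 0.8890 = 3.22 mmol/kg

DIC = 3.22 mmol/kg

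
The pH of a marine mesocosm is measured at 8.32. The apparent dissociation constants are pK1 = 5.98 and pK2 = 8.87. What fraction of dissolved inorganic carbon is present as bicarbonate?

α₁ = 0.777

α₁ = 1 / (1 + [H⁺]/K1 + K2/[H⁺]) = 1 / (1 + 10^-2.34 + 10^-0.55)
   = 1 / (1 + 0.0045709 + 0.28184) = 1/1.2864 = 0.7774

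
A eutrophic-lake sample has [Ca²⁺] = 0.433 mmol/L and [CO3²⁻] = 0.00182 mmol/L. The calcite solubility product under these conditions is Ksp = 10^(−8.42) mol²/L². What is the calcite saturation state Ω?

Ksp = 10^(−8.42) = 3.802×10^-9
Ω = [Ca²⁺][CO3²⁻]/Ksp = (0.433×10^-3)(0.00182×10^-3) / 3.802×10^-9 = 0.207

Ω = 0.207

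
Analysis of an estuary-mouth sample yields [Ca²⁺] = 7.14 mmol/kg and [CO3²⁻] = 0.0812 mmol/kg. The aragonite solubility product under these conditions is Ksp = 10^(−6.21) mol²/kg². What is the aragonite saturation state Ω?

Ksp = 10^(−6.21) = 6.166×10^-7
Ω = [Ca²⁺][CO3²⁻]/Ksp = (7.14×10^-3)(0.0812×10^-3) / 6.166×10^-7 = 0.940

Ω = 0.940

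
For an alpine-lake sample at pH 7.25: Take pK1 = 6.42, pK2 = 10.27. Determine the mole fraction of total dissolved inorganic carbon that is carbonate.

α₂ = 0.000831

α₂ = 1 / (1 + [H⁺]/K2 + [H⁺]²/(K1K2)) = 1 / (1 + 10^+3.02 + 10^+2.19)
   = 1 / (1 + 1047.1 + 154.88) = 1/1203.0 = 0.0008312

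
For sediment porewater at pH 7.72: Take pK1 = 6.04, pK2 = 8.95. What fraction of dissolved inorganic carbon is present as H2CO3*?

α₀ = 0.0193

α₀ = 1 / (1 + K1/[H⁺] + K1K2/[H⁺]²) = 1 / (1 + 10^+1.68 + 10^+0.45)
   = 1 / (1 + 47.863 + 2.8184) = 1/51.681 = 0.01935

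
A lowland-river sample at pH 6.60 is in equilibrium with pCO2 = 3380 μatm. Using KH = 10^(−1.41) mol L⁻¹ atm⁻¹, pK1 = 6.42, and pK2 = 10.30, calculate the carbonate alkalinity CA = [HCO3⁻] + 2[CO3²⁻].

[CO2*] = KH · pCO2 = 10^(−1.41) × 3380×10^-6 = 1.315×10^-4 mol/L
α₀ = 1/(1 + K1/[H⁺] + K1K2/[H⁺]²) = 1/(1 + 10^+0.18 + 10^-3.52) = 0.3978
DIC = [CO2*]/α₀ = 1.315×10^-4 / 0.3978 = 0.3306 mmol/L
CA = (α₁ + 2α₂)·DIC = (0.6021 + 2×0.0001201) × 0.3306 = 0.199 mmol/L

CA = 0.199 mmol/L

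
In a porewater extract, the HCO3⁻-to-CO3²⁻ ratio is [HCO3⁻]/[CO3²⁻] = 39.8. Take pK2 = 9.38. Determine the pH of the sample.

pH = 7.78

From K2 = [H⁺][CO3²⁻]/[HCO3⁻]:  pH = pK2 − log₁₀([HCO3⁻]/[CO3²⁻])
log₁₀(39.8) = +1.600
pH = 9.38 − (+1.600) = 7.78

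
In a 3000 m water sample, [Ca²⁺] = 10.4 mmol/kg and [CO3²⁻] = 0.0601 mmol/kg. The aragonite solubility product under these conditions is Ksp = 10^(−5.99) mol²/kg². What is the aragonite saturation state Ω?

Ksp = 10^(−5.99) = 1.023×10^-6
Ω = [Ca²⁺][CO3²⁻]/Ksp = (10.4×10^-3)(0.0601×10^-3) / 1.023×10^-6 = 0.611

Ω = 0.611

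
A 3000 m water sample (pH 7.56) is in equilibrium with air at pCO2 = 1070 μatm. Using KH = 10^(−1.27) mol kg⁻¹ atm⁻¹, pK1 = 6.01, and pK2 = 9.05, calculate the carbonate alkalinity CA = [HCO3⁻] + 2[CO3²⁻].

[CO2*] = KH · pCO2 = 10^(−1.27) × 1070×10^-6 = 5.746×10^-5 mol/kg
α₀ = 1/(1 + K1/[H⁺] + K1K2/[H⁺]²) = 1/(1 + 10^+1.55 + 10^+0.06) = 0.02657
DIC = [CO2*]/α₀ = 5.746×10^-5 / 0.02657 = 2.162 mmol/kg
CA = (α₁ + 2α₂)·DIC = (0.9429 + 2×0.03051) × 2.162 = 2.17 mmol/kg

CA = 2.17 mmol/kg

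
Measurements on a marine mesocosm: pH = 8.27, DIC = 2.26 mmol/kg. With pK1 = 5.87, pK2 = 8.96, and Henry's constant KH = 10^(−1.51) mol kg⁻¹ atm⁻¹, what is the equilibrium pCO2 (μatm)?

pCO2 = 241 μatm

α₀ = 1 / (1 + K1/[H⁺] + K1K2/[H⁺]²) = 1 / (1 + 10^+2.40 + 10^+1.71)
   = 1 / (1 + 251.19 + 51.286) = 1/303.47 = 0.003295
[CO2*] = α₀ × DIC = 0.003295 × 2.26 = 0.007447 mmol/kg = 7.447 μmol/kg
pCO2 = [CO2*]/KH = 7.447×10^-6 / 3.090×10^-2 = 241 μatm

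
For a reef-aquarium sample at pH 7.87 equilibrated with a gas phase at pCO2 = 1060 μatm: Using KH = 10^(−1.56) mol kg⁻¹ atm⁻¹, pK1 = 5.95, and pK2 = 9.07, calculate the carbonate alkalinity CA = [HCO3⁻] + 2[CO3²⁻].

CA = 2.73 mmol/kg

[CO2*] = KH · pCO2 = 10^(−1.56) × 1060×10^-6 = 2.919×10^-5 mol/kg
α₀ = 1/(1 + K1/[H⁺] + K1K2/[H⁺]²) = 1/(1 + 10^+1.92 + 10^+0.72) = 0.01118
DIC = [CO2*]/α₀ = 2.919×10^-5 / 0.01118 = 2.611 mmol/kg
CA = (α₁ + 2α₂)·DIC = (0.9301 + 2×0.05869) × 2.611 = 2.73 mmol/kg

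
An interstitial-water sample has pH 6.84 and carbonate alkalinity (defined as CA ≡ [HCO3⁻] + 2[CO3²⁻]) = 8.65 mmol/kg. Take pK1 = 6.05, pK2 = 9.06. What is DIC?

DIC = 9.98 mmol/kg

CA = [HCO3⁻] + 2[CO3²⁻] = (α₁ + 2α₂)·DIC
At pH 6.84: [H⁺]/K1 = 10^-0.79 = 0.16218, K2/[H⁺] = 10^-2.22 = 0.0060256
α₁ = 1/(1 + 0.16218 + 0.0060256) = 1/1.1682 = 0.8560; α₂ = α₁·K2/[H⁺] = 0.005158
α₁ + 2α₂ = 0.8663
DIC = CA / (α₁ + 2α₂) = 8.65 / 0.8663 = 9.98 mmol/kg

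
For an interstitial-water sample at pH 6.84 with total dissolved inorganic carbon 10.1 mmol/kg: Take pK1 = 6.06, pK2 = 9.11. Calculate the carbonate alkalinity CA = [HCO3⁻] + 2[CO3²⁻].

CA = [HCO3⁻] + 2[CO3²⁻] = (α₁ + 2α₂)·DIC
At pH 6.84: [H⁺]/K1 = 10^-0.78 = 0.16596, K2/[H⁺] = 10^-2.27 = 0.0053703
α₁ = 1/(1 + 0.16596 + 0.0053703) = 1/1.1713 = 0.8537; α₂ = α₁·K2/[H⁺] = 0.004585
α₁ + 2α₂ = 0.8629
CA = 0.8629 × 10.1 = 8.72 mmol/kg

CA = 8.72 mmol/kg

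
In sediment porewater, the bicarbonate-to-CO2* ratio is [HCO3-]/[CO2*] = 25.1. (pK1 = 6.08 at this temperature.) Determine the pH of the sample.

From K1 = [H⁺][HCO3-]/[CO2*]:  pH = pK1 + log₁₀([HCO3-]/[CO2*])
log₁₀(25.1) = +1.400
pH = 6.08 + (+1.400) = 7.48

pH = 7.48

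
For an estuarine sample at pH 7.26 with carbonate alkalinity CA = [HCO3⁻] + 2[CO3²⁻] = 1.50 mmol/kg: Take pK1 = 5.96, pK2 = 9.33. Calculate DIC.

CA = [HCO3⁻] + 2[CO3²⁻] = (α₁ + 2α₂)·DIC
At pH 7.26: [H⁺]/K1 = 10^-1.30 = 0.050119, K2/[H⁺] = 10^-2.07 = 0.0085114
α₁ = 1/(1 + 0.050119 + 0.0085114) = 1/1.0586 = 0.9446; α₂ = α₁·K2/[H⁺] = 0.008040
α₁ + 2α₂ = 0.9607
DIC = CA / (α₁ + 2α₂) = 1.50 / 0.9607 = 1.56 mmol/kg

DIC = 1.56 mmol/kg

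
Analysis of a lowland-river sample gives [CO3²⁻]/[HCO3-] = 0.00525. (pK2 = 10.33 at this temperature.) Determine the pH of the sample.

From K2 = [H⁺][CO3²⁻]/[HCO3-]:  pH = pK2 + log₁₀([CO3²⁻]/[HCO3-])
log₁₀(0.00525) = -2.280
pH = 10.33 + (-2.280) = 8.05

pH = 8.05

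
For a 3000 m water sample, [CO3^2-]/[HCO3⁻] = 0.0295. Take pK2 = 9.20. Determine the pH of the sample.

From K2 = [H⁺][CO3^2-]/[HCO3⁻]:  pH = pK2 + log₁₀([CO3^2-]/[HCO3⁻])
log₁₀(0.0295) = -1.530
pH = 9.20 + (-1.530) = 7.67

pH = 7.67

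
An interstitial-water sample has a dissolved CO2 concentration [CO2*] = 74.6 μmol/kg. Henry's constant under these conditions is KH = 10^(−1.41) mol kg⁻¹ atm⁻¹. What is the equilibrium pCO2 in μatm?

pCO2 = 1920 μatm

KH = 10^(−1.41) = 3.890×10^-2 mol kg⁻¹ atm⁻¹
pCO2 = [CO2*]/KH = 74.6×10^-6 / 3.890×10^-2 = 1.92×10^-3 atm = 1920 μatm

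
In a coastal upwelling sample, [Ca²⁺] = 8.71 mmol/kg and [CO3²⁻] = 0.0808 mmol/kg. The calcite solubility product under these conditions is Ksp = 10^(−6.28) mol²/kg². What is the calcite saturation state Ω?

Ω = 1.34

Ksp = 10^(−6.28) = 5.248×10^-7
Ω = [Ca²⁺][CO3²⁻]/Ksp = (8.71×10^-3)(0.0808×10^-3) / 5.248×10^-7 = 1.34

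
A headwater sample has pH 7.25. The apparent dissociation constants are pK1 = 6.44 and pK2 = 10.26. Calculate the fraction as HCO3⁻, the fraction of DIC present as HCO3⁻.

α₁ = 1 / (1 + [H⁺]/K1 + K2/[H⁺]) = 1 / (1 + 10^-0.81 + 10^-3.01)
   = 1 / (1 + 0.15488 + 0.00097724) = 1/1.1559 = 0.8652

α₁ = 0.865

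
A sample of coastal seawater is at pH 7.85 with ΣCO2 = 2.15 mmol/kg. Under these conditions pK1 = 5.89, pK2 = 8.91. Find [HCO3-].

[HCO3⁻] = 1.96 mmol/kg

α₁ = 1 / (1 + [H⁺]/K1 + K2/[H⁺]) = 1 / (1 + 10^-1.96 + 10^-1.06)
   = 1 / (1 + 0.010965 + 0.087096) = 1/1.0981 = 0.9107
[HCO3⁻] = α₁ × DIC = 0.9107 × 2.15 = 1.96 mmol/kg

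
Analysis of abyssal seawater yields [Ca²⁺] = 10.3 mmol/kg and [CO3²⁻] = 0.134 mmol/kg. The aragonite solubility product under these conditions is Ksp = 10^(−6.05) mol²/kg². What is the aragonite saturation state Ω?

Ω = 1.55

Ksp = 10^(−6.05) = 8.913×10^-7
Ω = [Ca²⁺][CO3²⁻]/Ksp = (10.3×10^-3)(0.134×10^-3) / 8.913×10^-7 = 1.55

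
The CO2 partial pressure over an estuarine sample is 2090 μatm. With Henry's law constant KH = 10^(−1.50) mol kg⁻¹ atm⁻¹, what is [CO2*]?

KH = 10^(−1.50) = 3.162×10^-2 mol kg⁻¹ atm⁻¹
[CO2*] = KH · pCO2 = 3.162×10^-2 × 2090×10^-6 atm = 6.61×10^-5 mol/kg

[CO2*] = 66.1 μmol/kg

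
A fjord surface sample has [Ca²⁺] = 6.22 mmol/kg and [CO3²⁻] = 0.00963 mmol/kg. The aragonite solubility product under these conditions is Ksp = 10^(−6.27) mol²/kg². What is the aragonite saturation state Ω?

Ksp = 10^(−6.27) = 5.370×10^-7
Ω = [Ca²⁺][CO3²⁻]/Ksp = (6.22×10^-3)(0.00963×10^-3) / 5.370×10^-7 = 0.112

Ω = 0.112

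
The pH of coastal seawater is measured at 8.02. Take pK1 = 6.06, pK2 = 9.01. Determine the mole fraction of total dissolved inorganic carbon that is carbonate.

α₂ = 1 / (1 + [H⁺]/K2 + [H⁺]²/(K1K2)) = 1 / (1 + 10^+0.99 + 10^-0.97)
   = 1 / (1 + 9.7724 + 0.10715) = 1/10.880 = 0.09192

α₂ = 0.0919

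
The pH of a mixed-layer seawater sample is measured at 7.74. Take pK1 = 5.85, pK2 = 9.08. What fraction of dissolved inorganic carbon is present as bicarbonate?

α₁ = 0.945

α₁ = 1 / (1 + [H⁺]/K1 + K2/[H⁺]) = 1 / (1 + 10^-1.89 + 10^-1.34)
   = 1 / (1 + 0.012882 + 0.045709) = 1/1.0586 = 0.9447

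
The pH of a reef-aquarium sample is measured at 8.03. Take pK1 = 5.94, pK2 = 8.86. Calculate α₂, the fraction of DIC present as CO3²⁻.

α₂ = 0.128

α₂ = 1 / (1 + [H⁺]/K2 + [H⁺]²/(K1K2)) = 1 / (1 + 10^+0.83 + 10^-1.26)
   = 1 / (1 + 6.7608 + 0.054954) = 1/7.8158 = 0.1279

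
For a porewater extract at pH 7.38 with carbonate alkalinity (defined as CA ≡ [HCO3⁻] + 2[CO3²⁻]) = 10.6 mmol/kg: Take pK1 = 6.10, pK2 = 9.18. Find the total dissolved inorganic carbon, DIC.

DIC = 11.0 mmol/kg

CA = [HCO3⁻] + 2[CO3²⁻] = (α₁ + 2α₂)·DIC
At pH 7.38: [H⁺]/K1 = 10^-1.28 = 0.052481, K2/[H⁺] = 10^-1.80 = 0.015849
α₁ = 1/(1 + 0.052481 + 0.015849) = 1/1.0683 = 0.9360; α₂ = α₁·K2/[H⁺] = 0.01484
α₁ + 2α₂ = 0.9657
DIC = CA / (α₁ + 2α₂) = 10.6 / 0.9657 = 11.0 mmol/kg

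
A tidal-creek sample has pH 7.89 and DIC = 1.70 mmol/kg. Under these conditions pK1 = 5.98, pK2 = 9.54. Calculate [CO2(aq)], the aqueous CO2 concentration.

α₀ = 1 / (1 + K1/[H⁺] + K1K2/[H⁺]²) = 1 / (1 + 10^+1.91 + 10^+0.26)
   = 1 / (1 + 81.283 + 1.8197) = 1/84.103 = 0.01189
[CO2*] = α₀ × DIC = 0.01189 × 1.70 = 0.0202 mmol/kg

[CO2*] = 0.0202 mmol/kg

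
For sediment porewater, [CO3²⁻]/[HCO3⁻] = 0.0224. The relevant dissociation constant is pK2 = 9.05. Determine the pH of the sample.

From K2 = [H⁺][CO3²⁻]/[HCO3⁻]:  pH = pK2 + log₁₀([CO3²⁻]/[HCO3⁻])
log₁₀(0.0224) = -1.650
pH = 9.05 + (-1.650) = 7.40

pH = 7.40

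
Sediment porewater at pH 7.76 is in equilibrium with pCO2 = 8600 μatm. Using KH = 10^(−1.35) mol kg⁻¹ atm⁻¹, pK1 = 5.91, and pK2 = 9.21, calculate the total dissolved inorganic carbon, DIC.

DIC = 28.5 mmol/kg

[CO2*] = KH · pCO2 = 10^(−1.35) × 8600×10^-6 = 3.841×10^-4 mol/kg
α₀ = 1/(1 + K1/[H⁺] + K1K2/[H⁺]²) = 1/(1 + 10^+1.85 + 10^+0.40) = 0.01346
DIC = [CO2*]/α₀ = 3.841×10^-4 / 0.01346 = 28.5 mmol/kg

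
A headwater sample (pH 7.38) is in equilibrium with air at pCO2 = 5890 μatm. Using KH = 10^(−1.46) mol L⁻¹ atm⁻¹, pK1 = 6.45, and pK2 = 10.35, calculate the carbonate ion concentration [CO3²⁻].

[CO2*] = KH · pCO2 = 10^(−1.46) × 5890×10^-6 = 2.042×10^-4 mol/L
α₀ = 1/(1 + K1/[H⁺] + K1K2/[H⁺]²) = 1/(1 + 10^+0.93 + 10^-2.04) = 0.1050
DIC = [CO2*]/α₀ = 2.042×10^-4 / 0.1050 = 1.944 mmol/L
[CO3²⁻] = α₂·DIC; α₂ = 0.0009579, so [CO3²⁻] = 0.0009579 × 1.944 = 0.00186 mmol/L = 1.86 μmol/L

[CO3²⁻] = 1.86 μmol/L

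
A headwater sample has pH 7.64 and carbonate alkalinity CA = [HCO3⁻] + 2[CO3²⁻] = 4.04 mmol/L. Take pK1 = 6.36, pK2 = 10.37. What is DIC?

DIC = 4.24 mmol/L

CA = [HCO3⁻] + 2[CO3²⁻] = (α₁ + 2α₂)·DIC
At pH 7.64: [H⁺]/K1 = 10^-1.28 = 0.052481, K2/[H⁺] = 10^-2.73 = 0.0018621
α₁ = 1/(1 + 0.052481 + 0.0018621) = 1/1.0543 = 0.9485; α₂ = α₁·K2/[H⁺] = 0.001766
α₁ + 2α₂ = 0.9520
DIC = CA / (α₁ + 2α₂) = 4.04 / 0.9520 = 4.24 mmol/L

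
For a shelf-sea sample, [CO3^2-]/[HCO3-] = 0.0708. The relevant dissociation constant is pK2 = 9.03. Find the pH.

pH = 7.88

From K2 = [H⁺][CO3^2-]/[HCO3-]:  pH = pK2 + log₁₀([CO3^2-]/[HCO3-])
log₁₀(0.0708) = -1.150
pH = 9.03 + (-1.150) = 7.88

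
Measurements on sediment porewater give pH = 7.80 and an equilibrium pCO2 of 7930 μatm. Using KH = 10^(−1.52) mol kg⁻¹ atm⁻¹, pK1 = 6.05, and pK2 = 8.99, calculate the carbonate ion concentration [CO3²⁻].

[CO3²⁻] = 0.870 mmol/kg

[CO2*] = KH · pCO2 = 10^(−1.52) × 7930×10^-6 = 2.395×10^-4 mol/kg
α₀ = 1/(1 + K1/[H⁺] + K1K2/[H⁺]²) = 1/(1 + 10^+1.75 + 10^+0.56) = 0.01643
DIC = [CO2*]/α₀ = 2.395×10^-4 / 0.01643 = 14.58 mmol/kg
[CO3²⁻] = α₂·DIC; α₂ = 0.05965, so [CO3²⁻] = 0.05965 × 14.58 = 0.870 mmol/kg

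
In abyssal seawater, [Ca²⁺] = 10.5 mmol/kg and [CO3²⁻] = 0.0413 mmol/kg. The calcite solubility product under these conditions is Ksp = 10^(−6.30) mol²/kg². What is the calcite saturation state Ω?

Ω = 0.865

Ksp = 10^(−6.30) = 5.012×10^-7
Ω = [Ca²⁺][CO3²⁻]/Ksp = (10.5×10^-3)(0.0413×10^-3) / 5.012×10^-7 = 0.865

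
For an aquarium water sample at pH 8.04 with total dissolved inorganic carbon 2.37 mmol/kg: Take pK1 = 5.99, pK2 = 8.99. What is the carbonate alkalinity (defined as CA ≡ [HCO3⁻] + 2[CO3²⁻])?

CA = 2.59 mmol/kg

CA = [HCO3⁻] + 2[CO3²⁻] = (α₁ + 2α₂)·DIC
At pH 8.04: [H⁺]/K1 = 10^-2.05 = 0.0089125, K2/[H⁺] = 10^-0.95 = 0.11220
α₁ = 1/(1 + 0.0089125 + 0.11220) = 1/1.1211 = 0.8920; α₂ = α₁·K2/[H⁺] = 0.1001
α₁ + 2α₂ = 1.0921
CA = 1.0921 × 2.37 = 2.59 mmol/kg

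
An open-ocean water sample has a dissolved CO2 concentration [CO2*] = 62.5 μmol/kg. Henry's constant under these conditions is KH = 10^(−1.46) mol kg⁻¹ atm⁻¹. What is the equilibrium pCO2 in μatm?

pCO2 = 1800 μatm

KH = 10^(−1.46) = 3.467×10^-2 mol kg⁻¹ atm⁻¹
pCO2 = [CO2*]/KH = 62.5×10^-6 / 3.467×10^-2 = 1.80×10^-3 atm = 1800 μatm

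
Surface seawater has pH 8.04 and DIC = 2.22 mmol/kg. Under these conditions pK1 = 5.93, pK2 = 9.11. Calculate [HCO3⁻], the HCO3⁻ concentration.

[HCO3⁻] = 2.03 mmol/kg

α₁ = 1 / (1 + [H⁺]/K1 + K2/[H⁺]) = 1 / (1 + 10^-2.11 + 10^-1.07)
   = 1 / (1 + 0.0077625 + 0.085114) = 1/1.0929 = 0.9150
[HCO3⁻] = α₁ × DIC = 0.9150 × 2.22 = 2.03 mmol/kg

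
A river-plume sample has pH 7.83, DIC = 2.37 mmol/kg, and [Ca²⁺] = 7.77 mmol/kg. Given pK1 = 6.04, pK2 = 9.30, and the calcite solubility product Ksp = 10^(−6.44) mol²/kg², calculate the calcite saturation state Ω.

α₂ = 1 / (1 + [H⁺]/K2 + [H⁺]²/(K1K2)) = 1 / (1 + 10^+1.47 + 10^-0.32)
   = 1 / (1 + 29.512 + 0.47863) = 1/30.991 = 0.03227
[CO3²⁻] = α₂ × DIC = 0.03227 × 2.37 = 0.07647 mmol/kg
Ksp = 10^(−6.44) = 3.631×10^-7
Ω = [Ca²⁺][CO3²⁻]/Ksp = (7.77×10^-3)(7.647×10^-5) / 3.631×10^-7 = 1.64

Ω = 1.64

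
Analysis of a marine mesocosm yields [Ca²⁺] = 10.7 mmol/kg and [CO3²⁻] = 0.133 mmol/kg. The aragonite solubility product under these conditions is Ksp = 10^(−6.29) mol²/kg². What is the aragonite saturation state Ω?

Ω = 2.77

Ksp = 10^(−6.29) = 5.129×10^-7
Ω = [Ca²⁺][CO3²⁻]/Ksp = (10.7×10^-3)(0.133×10^-3) / 5.129×10^-7 = 2.77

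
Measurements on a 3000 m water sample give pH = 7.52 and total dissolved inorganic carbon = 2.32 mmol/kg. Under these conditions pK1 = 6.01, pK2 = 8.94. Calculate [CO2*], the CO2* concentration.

α₀ = 1 / (1 + K1/[H⁺] + K1K2/[H⁺]²) = 1 / (1 + 10^+1.51 + 10^+0.09)
   = 1 / (1 + 32.359 + 1.2303) = 1/34.590 = 0.02891
[CO2*] = α₀ × DIC = 0.02891 × 2.32 = 0.0671 mmol/kg

[CO2*] = 0.0671 mmol/kg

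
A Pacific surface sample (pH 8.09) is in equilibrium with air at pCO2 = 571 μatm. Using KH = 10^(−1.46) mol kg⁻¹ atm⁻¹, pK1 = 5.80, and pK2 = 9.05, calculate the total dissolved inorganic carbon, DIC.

[CO2*] = KH · pCO2 = 10^(−1.46) × 571×10^-6 = 1.980×10^-5 mol/kg
α₀ = 1/(1 + K1/[H⁺] + K1K2/[H⁺]²) = 1/(1 + 10^+2.29 + 10^+1.33) = 0.004601
DIC = [CO2*]/α₀ = 1.980×10^-5 / 0.004601 = 4.30 mmol/kg

DIC = 4.30 mmol/kg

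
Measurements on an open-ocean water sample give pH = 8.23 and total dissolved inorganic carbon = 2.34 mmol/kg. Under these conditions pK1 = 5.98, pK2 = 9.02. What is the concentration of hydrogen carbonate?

[HCO3⁻] = 2.00 mmol/kg

α₁ = 1 / (1 + [H⁺]/K1 + K2/[H⁺]) = 1 / (1 + 10^-2.25 + 10^-0.79)
   = 1 / (1 + 0.0056234 + 0.16218) = 1/1.1678 = 0.8563
[HCO3⁻] = α₁ × DIC = 0.8563 × 2.34 = 2.00 mmol/kg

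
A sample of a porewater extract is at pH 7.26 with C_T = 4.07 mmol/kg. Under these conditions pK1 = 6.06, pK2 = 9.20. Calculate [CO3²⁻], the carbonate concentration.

α₂ = 1 / (1 + [H⁺]/K2 + [H⁺]²/(K1K2)) = 1 / (1 + 10^+1.94 + 10^+0.74)
   = 1 / (1 + 87.096 + 5.4954) = 1/93.592 = 0.01068
[CO3²⁻] = α₂ × DIC = 0.01068 × 4.07 = 0.0435 mmol/kg

[CO3²⁻] = 0.0435 mmol/kg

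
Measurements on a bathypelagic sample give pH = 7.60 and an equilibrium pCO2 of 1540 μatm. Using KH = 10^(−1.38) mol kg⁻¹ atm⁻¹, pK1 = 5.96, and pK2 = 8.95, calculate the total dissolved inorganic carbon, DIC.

DIC = 2.99 mmol/kg

[CO2*] = KH · pCO2 = 10^(−1.38) × 1540×10^-6 = 6.420×10^-5 mol/kg
α₀ = 1/(1 + K1/[H⁺] + K1K2/[H⁺]²) = 1/(1 + 10^+1.64 + 10^+0.29) = 0.02146
DIC = [CO2*]/α₀ = 6.420×10^-5 / 0.02146 = 2.99 mmol/kg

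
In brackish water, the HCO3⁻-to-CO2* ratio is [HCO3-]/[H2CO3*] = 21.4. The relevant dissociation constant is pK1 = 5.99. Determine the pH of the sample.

From K1 = [H⁺][HCO3-]/[H2CO3*]:  pH = pK1 + log₁₀([HCO3-]/[H2CO3*])
log₁₀(21.4) = +1.330
pH = 5.99 + (+1.330) = 7.32

pH = 7.32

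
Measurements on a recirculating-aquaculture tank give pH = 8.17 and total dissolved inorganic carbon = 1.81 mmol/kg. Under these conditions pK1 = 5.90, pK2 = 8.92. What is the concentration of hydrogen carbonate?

[HCO3⁻] = 1.53 mmol/kg

α₁ = 1 / (1 + [H⁺]/K1 + K2/[H⁺]) = 1 / (1 + 10^-2.27 + 10^-0.75)
   = 1 / (1 + 0.0053703 + 0.17783) = 1/1.1832 = 0.8452
[HCO3⁻] = α₁ × DIC = 0.8452 × 1.81 = 1.53 mmol/kg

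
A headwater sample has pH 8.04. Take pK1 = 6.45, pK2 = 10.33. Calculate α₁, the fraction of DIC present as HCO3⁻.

α₁ = 1 / (1 + [H⁺]/K1 + K2/[H⁺]) = 1 / (1 + 10^-1.59 + 10^-2.29)
   = 1 / (1 + 0.025704 + 0.0051286) = 1/1.0308 = 0.9701

α₁ = 0.970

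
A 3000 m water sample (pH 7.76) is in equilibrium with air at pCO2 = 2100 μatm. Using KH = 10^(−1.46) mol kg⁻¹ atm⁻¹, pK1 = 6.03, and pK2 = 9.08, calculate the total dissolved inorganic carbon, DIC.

[CO2*] = KH · pCO2 = 10^(−1.46) × 2100×10^-6 = 7.281×10^-5 mol/kg
α₀ = 1/(1 + K1/[H⁺] + K1K2/[H⁺]²) = 1/(1 + 10^+1.73 + 10^+0.41) = 0.01746
DIC = [CO2*]/α₀ = 7.281×10^-5 / 0.01746 = 4.17 mmol/kg

DIC = 4.17 mmol/kg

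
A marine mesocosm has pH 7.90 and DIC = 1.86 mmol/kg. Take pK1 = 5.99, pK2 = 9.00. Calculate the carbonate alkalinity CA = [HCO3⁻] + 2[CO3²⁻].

CA = [HCO3⁻] + 2[CO3²⁻] = (α₁ + 2α₂)·DIC
At pH 7.90: [H⁺]/K1 = 10^-1.91 = 0.012303, K2/[H⁺] = 10^-1.10 = 0.079433
α₁ = 1/(1 + 0.012303 + 0.079433) = 1/1.0917 = 0.9160; α₂ = α₁·K2/[H⁺] = 0.07276
α₁ + 2α₂ = 1.0615
CA = 1.0615 × 1.86 = 1.97 mmol/kg

CA = 1.97 mmol/kg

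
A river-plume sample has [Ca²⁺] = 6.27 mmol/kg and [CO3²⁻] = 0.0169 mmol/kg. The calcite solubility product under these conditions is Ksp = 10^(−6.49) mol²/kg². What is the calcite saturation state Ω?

Ksp = 10^(−6.49) = 3.236×10^-7
Ω = [Ca²⁺][CO3²⁻]/Ksp = (6.27×10^-3)(0.0169×10^-3) / 3.236×10^-7 = 0.327

Ω = 0.327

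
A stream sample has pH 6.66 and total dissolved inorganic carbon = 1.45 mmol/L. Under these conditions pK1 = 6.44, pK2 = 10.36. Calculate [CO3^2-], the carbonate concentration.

α₂ = 1 / (1 + [H⁺]/K2 + [H⁺]²/(K1K2)) = 1 / (1 + 10^+3.70 + 10^+3.48)
   = 1 / (1 + 5011.9 + 3020.0) = 1/8032.8 = 0.0001245
[CO3²⁻] = α₂ × DIC = 0.0001245 × 1.45 = 0.000181 mmol/L = 0.181 μmol/L

[CO3²⁻] = 0.181 μmol/L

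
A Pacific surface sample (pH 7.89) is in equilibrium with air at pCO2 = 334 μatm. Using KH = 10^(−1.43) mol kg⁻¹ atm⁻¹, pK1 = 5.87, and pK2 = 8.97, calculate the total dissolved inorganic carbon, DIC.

[CO2*] = KH · pCO2 = 10^(−1.43) × 334×10^-6 = 1.241×10^-5 mol/kg
α₀ = 1/(1 + K1/[H⁺] + K1K2/[H⁺]²) = 1/(1 + 10^+2.02 + 10^+0.94) = 0.008740
DIC = [CO2*]/α₀ = 1.241×10^-5 / 0.008740 = 1.42 mmol/kg

DIC = 1.42 mmol/kg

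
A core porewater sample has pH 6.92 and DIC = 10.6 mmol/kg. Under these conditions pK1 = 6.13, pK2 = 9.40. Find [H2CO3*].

α₀ = 1 / (1 + K1/[H⁺] + K1K2/[H⁺]²) = 1 / (1 + 10^+0.79 + 10^-1.69)
   = 1 / (1 + 6.1660 + 0.020417) = 1/7.1864 = 0.1392
[CO2*] = α₀ × DIC = 0.1392 × 10.6 = 1.48 mmol/kg

[CO2*] = 1.48 mmol/kg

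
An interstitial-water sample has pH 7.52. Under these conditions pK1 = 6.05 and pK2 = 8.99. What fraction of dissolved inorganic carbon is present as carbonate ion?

α₂ = 0.0317

α₂ = 1 / (1 + [H⁺]/K2 + [H⁺]²/(K1K2)) = 1 / (1 + 10^+1.47 + 10^+0.00)
   = 1 / (1 + 29.512 + 1.0000) = 1/31.512 = 0.03173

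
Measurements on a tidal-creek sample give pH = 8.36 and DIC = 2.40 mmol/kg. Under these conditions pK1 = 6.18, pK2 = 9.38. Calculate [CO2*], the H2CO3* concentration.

α₀ = 1 / (1 + K1/[H⁺] + K1K2/[H⁺]²) = 1 / (1 + 10^+2.18 + 10^+1.16)
   = 1 / (1 + 151.36 + 14.454) = 1/166.81 = 0.005995
[CO2*] = α₀ × DIC = 0.005995 × 2.40 = 0.0144 mmol/kg = 14.4 μmol/kg

[CO2*] = 14.4 μmol/kg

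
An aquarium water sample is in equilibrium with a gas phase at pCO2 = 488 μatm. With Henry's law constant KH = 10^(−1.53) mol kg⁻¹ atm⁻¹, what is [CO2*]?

[CO2*] = 14.4 μmol/kg

KH = 10^(−1.53) = 2.951×10^-2 mol kg⁻¹ atm⁻¹
[CO2*] = KH · pCO2 = 2.951×10^-2 × 488×10^-6 atm = 1.44×10^-5 mol/kg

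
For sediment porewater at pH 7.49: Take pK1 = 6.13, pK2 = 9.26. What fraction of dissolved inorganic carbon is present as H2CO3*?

α₀ = 1 / (1 + K1/[H⁺] + K1K2/[H⁺]²) = 1 / (1 + 10^+1.36 + 10^-0.41)
   = 1 / (1 + 22.909 + 0.38905) = 1/24.298 = 0.04116

α₀ = 0.0412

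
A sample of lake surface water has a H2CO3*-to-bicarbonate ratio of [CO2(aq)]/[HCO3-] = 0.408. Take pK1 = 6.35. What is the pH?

pH = 6.74

From K1 = [H⁺][HCO3-]/[CO2(aq)]:  pH = pK1 − log₁₀([CO2(aq)]/[HCO3-])
log₁₀(0.408) = -0.389
pH = 6.35 − (-0.389) = 6.74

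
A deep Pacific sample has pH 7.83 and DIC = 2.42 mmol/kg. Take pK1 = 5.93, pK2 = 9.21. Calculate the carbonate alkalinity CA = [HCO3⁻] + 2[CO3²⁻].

CA = [HCO3⁻] + 2[CO3²⁻] = (α₁ + 2α₂)·DIC
At pH 7.83: [H⁺]/K1 = 10^-1.90 = 0.012589, K2/[H⁺] = 10^-1.38 = 0.041687
α₁ = 1/(1 + 0.012589 + 0.041687) = 1/1.0543 = 0.9485; α₂ = α₁·K2/[H⁺] = 0.03954
α₁ + 2α₂ = 1.0276
CA = 1.0276 × 2.42 = 2.49 mmol/kg

CA = 2.49 mmol/kg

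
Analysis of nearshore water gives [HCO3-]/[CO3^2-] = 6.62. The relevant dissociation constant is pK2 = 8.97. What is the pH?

From K2 = [H⁺][CO3^2-]/[HCO3-]:  pH = pK2 − log₁₀([HCO3-]/[CO3^2-])
log₁₀(6.62) = +0.821
pH = 8.97 − (+0.821) = 8.15

pH = 8.15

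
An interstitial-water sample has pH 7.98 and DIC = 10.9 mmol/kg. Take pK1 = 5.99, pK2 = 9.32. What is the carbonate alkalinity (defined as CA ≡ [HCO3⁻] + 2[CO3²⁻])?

CA = [HCO3⁻] + 2[CO3²⁻] = (α₁ + 2α₂)·DIC
At pH 7.98: [H⁺]/K1 = 10^-1.99 = 0.010233, K2/[H⁺] = 10^-1.34 = 0.045709
α₁ = 1/(1 + 0.010233 + 0.045709) = 1/1.0559 = 0.9470; α₂ = α₁·K2/[H⁺] = 0.04329
α₁ + 2α₂ = 1.0336
CA = 1.0336 × 10.9 = 11.3 mmol/kg

CA = 11.3 mmol/kg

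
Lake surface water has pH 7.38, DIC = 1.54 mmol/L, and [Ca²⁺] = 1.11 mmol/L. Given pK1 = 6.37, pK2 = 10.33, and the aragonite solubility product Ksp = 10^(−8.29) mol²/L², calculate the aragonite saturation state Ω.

Ω = 0.340

α₂ = 1 / (1 + [H⁺]/K2 + [H⁺]²/(K1K2)) = 1 / (1 + 10^+2.95 + 10^+1.94)
   = 1 / (1 + 891.25 + 87.096) = 1/979.35 = 0.001021
[CO3²⁻] = α₂ × DIC = 0.001021 × 1.54 = 0.001572 mmol/L = 1.572 μmol/L
Ksp = 10^(−8.29) = 5.129×10^-9
Ω = [Ca²⁺][CO3²⁻]/Ksp = (1.11×10^-3)(1.572×10^-6) / 5.129×10^-9 = 0.340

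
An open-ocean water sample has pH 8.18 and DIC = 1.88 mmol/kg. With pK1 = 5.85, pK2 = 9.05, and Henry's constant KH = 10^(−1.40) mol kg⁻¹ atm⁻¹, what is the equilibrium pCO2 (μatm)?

α₀ = 1 / (1 + K1/[H⁺] + K1K2/[H⁺]²) = 1 / (1 + 10^+2.33 + 10^+1.46)
   = 1 / (1 + 213.80 + 28.840) = 1/243.64 = 0.004104
[CO2*] = α₀ × DIC = 0.004104 × 1.88 = 0.007716 mmol/kg = 7.716 μmol/kg
pCO2 = [CO2*]/KH = 7.716×10^-6 / 3.981×10^-2 = 194 μatm

pCO2 = 194 μatm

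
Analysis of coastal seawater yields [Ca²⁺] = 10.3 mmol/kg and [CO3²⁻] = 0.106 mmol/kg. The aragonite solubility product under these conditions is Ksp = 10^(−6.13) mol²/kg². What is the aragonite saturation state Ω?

Ksp = 10^(−6.13) = 7.413×10^-7
Ω = [Ca²⁺][CO3²⁻]/Ksp = (10.3×10^-3)(0.106×10^-3) / 7.413×10^-7 = 1.47

Ω = 1.47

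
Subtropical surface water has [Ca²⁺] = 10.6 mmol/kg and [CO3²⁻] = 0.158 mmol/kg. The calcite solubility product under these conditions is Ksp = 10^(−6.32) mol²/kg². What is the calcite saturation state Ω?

Ksp = 10^(−6.32) = 4.786×10^-7
Ω = [Ca²⁺][CO3²⁻]/Ksp = (10.6×10^-3)(0.158×10^-3) / 4.786×10^-7 = 3.50

Ω = 3.50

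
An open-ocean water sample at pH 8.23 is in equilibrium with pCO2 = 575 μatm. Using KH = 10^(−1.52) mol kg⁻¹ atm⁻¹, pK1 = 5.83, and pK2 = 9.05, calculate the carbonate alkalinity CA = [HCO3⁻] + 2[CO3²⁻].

[CO2*] = KH · pCO2 = 10^(−1.52) × 575×10^-6 = 1.736×10^-5 mol/kg
α₀ = 1/(1 + K1/[H⁺] + K1K2/[H⁺]²) = 1/(1 + 10^+2.40 + 10^+1.58) = 0.003446
DIC = [CO2*]/α₀ = 1.736×10^-5 / 0.003446 = 5.039 mmol/kg
CA = (α₁ + 2α₂)·DIC = (0.8655 + 2×0.1310) × 5.039 = 5.68 mmol/kg

CA = 5.68 mmol/kg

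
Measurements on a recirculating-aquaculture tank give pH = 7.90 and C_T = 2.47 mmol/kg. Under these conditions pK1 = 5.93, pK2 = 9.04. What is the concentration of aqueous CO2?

α₀ = 1 / (1 + K1/[H⁺] + K1K2/[H⁺]²) = 1 / (1 + 10^+1.97 + 10^+0.83)
   = 1 / (1 + 93.325 + 6.7608) = 1/101.09 = 0.009893
[CO2*] = α₀ × DIC = 0.009893 × 2.47 = 0.0244 mmol/kg

[CO2*] = 0.0244 mmol/kg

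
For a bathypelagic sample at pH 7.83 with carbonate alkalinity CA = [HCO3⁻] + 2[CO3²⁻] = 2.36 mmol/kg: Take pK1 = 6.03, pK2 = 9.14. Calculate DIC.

DIC = 2.29 mmol/kg

CA = [HCO3⁻] + 2[CO3²⁻] = (α₁ + 2α₂)·DIC
At pH 7.83: [H⁺]/K1 = 10^-1.80 = 0.015849, K2/[H⁺] = 10^-1.31 = 0.048978
α₁ = 1/(1 + 0.015849 + 0.048978) = 1/1.0648 = 0.9391; α₂ = α₁·K2/[H⁺] = 0.04600
α₁ + 2α₂ = 1.0311
DIC = CA / (α₁ + 2α₂) = 2.36 / 1.0311 = 2.29 mmol/kg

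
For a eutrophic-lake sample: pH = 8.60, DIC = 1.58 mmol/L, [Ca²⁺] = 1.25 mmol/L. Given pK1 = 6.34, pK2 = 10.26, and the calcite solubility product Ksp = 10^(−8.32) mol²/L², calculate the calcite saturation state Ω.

Ω = 8.79

α₂ = 1 / (1 + [H⁺]/K2 + [H⁺]²/(K1K2)) = 1 / (1 + 10^+1.66 + 10^-0.60)
   = 1 / (1 + 45.709 + 0.25119) = 1/46.960 = 0.02129
[CO3²⁻] = α₂ × DIC = 0.02129 × 1.58 = 0.03365 mmol/L
Ksp = 10^(−8.32) = 4.786×10^-9
Ω = [Ca²⁺][CO3²⁻]/Ksp = (1.25×10^-3)(3.365×10^-5) / 4.786×10^-9 = 8.79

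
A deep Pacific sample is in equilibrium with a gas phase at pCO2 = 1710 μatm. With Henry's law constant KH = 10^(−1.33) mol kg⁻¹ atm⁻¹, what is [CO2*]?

KH = 10^(−1.33) = 4.677×10^-2 mol kg⁻¹ atm⁻¹
[CO2*] = KH · pCO2 = 4.677×10^-2 × 1710×10^-6 atm = 8.00×10^-5 mol/kg

[CO2*] = 80.0 μmol/kg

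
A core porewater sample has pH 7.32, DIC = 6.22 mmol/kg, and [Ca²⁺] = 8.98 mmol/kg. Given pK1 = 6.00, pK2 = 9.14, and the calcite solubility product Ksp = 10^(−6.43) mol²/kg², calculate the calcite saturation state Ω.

Ω = 2.14

α₂ = 1 / (1 + [H⁺]/K2 + [H⁺]²/(K1K2)) = 1 / (1 + 10^+1.82 + 10^+0.50)
   = 1 / (1 + 66.069 + 3.1623) = 1/70.232 = 0.01424
[CO3²⁻] = α₂ × DIC = 0.01424 × 6.22 = 0.08856 mmol/kg
Ksp = 10^(−6.43) = 3.715×10^-7
Ω = [Ca²⁺][CO3²⁻]/Ksp = (8.98×10^-3)(8.856×10^-5) / 3.715×10^-7 = 2.14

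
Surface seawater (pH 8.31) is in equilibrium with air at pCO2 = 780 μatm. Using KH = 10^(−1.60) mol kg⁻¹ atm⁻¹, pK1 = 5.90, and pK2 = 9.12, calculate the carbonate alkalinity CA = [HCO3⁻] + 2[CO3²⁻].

[CO2*] = KH · pCO2 = 10^(−1.60) × 780×10^-6 = 1.959×10^-5 mol/kg
α₀ = 1/(1 + K1/[H⁺] + K1K2/[H⁺]²) = 1/(1 + 10^+2.41 + 10^+1.60) = 0.003357
DIC = [CO2*]/α₀ = 1.959×10^-5 / 0.003357 = 5.836 mmol/kg
CA = (α₁ + 2α₂)·DIC = (0.8630 + 2×0.1337) × 5.836 = 6.60 mmol/kg

CA = 6.60 mmol/kg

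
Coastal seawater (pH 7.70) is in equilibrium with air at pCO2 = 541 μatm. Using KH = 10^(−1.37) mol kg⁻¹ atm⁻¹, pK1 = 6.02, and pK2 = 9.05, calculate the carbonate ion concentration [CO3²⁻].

[CO2*] = KH · pCO2 = 10^(−1.37) × 541×10^-6 = 2.308×10^-5 mol/kg
α₀ = 1/(1 + K1/[H⁺] + K1K2/[H⁺]²) = 1/(1 + 10^+1.68 + 10^+0.33) = 0.01961
DIC = [CO2*]/α₀ = 2.308×10^-5 / 0.01961 = 1.177 mmol/kg
[CO3²⁻] = α₂·DIC; α₂ = 0.04192, so [CO3²⁻] = 0.04192 × 1.177 = 0.0493 mmol/kg

[CO3²⁻] = 0.0493 mmol/kg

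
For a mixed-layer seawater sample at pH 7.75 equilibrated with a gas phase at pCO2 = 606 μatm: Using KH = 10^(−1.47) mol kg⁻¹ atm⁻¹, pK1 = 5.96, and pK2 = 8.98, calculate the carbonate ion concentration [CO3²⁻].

[CO2*] = KH · pCO2 = 10^(−1.47) × 606×10^-6 = 2.053×10^-5 mol/kg
α₀ = 1/(1 + K1/[H⁺] + K1K2/[H⁺]²) = 1/(1 + 10^+1.79 + 10^+0.56) = 0.01509
DIC = [CO2*]/α₀ = 2.053×10^-5 / 0.01509 = 1.361 mmol/kg
[CO3²⁻] = α₂·DIC; α₂ = 0.05477, so [CO3²⁻] = 0.05477 × 1.361 = 0.0746 mmol/kg

[CO3²⁻] = 0.0746 mmol/kg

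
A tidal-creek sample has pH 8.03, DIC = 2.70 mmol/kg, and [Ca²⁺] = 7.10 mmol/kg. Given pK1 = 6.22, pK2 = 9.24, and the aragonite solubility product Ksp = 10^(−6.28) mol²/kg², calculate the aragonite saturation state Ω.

α₂ = 1 / (1 + [H⁺]/K2 + [H⁺]²/(K1K2)) = 1 / (1 + 10^+1.21 + 10^-0.60)
   = 1 / (1 + 16.218 + 0.25119) = 1/17.469 = 0.05724
[CO3²⁻] = α₂ × DIC = 0.05724 × 2.70 = 0.1546 mmol/kg
Ksp = 10^(−6.28) = 5.248×10^-7
Ω = [Ca²⁺][CO3²⁻]/Ksp = (7.10×10^-3)(1.546×10^-4) / 5.248×10^-7 = 2.09

Ω = 2.09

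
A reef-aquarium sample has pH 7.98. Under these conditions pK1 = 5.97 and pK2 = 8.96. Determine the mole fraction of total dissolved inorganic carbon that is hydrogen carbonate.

α₁ = 1 / (1 + [H⁺]/K1 + K2/[H⁺]) = 1 / (1 + 10^-2.01 + 10^-0.98)
   = 1 / (1 + 0.0097724 + 0.10471) = 1/1.1145 = 0.8973

α₁ = 0.897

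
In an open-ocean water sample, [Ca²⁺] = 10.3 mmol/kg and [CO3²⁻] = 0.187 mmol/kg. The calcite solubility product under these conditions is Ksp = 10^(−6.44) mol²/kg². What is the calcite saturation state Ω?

Ω = 5.30

Ksp = 10^(−6.44) = 3.631×10^-7
Ω = [Ca²⁺][CO3²⁻]/Ksp = (10.3×10^-3)(0.187×10^-3) / 3.631×10^-7 = 5.30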